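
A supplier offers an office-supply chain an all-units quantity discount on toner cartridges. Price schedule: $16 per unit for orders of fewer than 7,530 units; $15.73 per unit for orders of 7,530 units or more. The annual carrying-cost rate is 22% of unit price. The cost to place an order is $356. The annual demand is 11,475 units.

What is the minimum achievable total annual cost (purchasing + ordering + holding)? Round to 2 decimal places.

H₁ = 22%×$16 = $3.5200;  H₂ = 22%×$15.73 = $3.4606
EOQ₁ = √(2×11,475×356/3.5200) = 1,523.51  (< 7,530, feasible at tier 1)
EOQ₂ = √(2×11,475×356/3.4606) = 1,536.53  (< 7,530 → use Q = 7,530 at tier-2 price)
TC(tier 1 (EOQ₁), Q≈1,523.5) = $188,962.75
TC(tier 2, Q≈7,530.0) = $194,073.42
Minimum at tier 1 (EOQ₁): $188,962.75

$188,962.75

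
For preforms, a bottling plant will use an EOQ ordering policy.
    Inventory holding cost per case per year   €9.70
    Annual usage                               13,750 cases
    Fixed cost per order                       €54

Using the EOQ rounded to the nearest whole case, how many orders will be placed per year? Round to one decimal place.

35.2 orders per year

Optimal lot size Q* = (2 × 13,750 × €54 / €9.7)^½ ≈ 391.27 → Q = 391
N = D/Q = 13,750/391 ≈ 35.166 orders/yr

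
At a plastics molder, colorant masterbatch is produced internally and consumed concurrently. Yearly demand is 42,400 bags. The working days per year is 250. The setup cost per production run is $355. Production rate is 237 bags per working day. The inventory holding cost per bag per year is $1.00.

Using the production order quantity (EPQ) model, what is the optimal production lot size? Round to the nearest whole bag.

10,289 bags

Daily demand d = 42,400/250 = 169.600; p = 237; 1 − d/p = 0.28439
EPQ = √(2DS / (H(1 − d/p)))
    = √(2 × 42,400 × 355 / (1 × 0.28439)) ≈ 10,288.60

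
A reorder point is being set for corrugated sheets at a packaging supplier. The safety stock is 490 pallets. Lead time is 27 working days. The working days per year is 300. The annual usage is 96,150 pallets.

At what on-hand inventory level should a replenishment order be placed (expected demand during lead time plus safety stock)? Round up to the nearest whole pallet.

Daily demand d = 96,150 / 300 = 320.500 pallets/day
Demand during lead time = 320.500 × 27 = 8,653.50
Reorder point = 8,653.50 + 490 = 9,143.50 → round up

9,144 pallets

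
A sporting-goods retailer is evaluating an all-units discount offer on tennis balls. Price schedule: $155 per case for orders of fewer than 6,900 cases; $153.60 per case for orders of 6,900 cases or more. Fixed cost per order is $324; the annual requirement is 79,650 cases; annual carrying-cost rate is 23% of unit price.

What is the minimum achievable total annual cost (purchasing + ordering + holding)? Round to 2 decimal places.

$12,359,861.69

H₁ = 23%×$155 = $35.6500;  H₂ = 23%×$153.60 = $35.3280
EOQ₁ = √(2×79,650×324/35.6500) = 1,203.24  (< 6,900, feasible at tier 1)
EOQ₂ = √(2×79,650×324/35.3280) = 1,208.71  (< 6,900 → use Q = 6,900 at tier-2 price)
TC(tier 1 (EOQ₁), Q≈1,203.2) = $12,388,645.34
TC(tier 2, Q≈6,900.0) = $12,359,861.69
Minimum at tier 2: $12,359,861.69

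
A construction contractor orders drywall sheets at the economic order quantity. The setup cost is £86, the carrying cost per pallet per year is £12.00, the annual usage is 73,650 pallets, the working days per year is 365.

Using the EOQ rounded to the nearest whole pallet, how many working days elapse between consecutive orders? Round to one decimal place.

5.1 days

Optimal lot size Q* = (2 × 73,650 × £86 / £12)^½ ≈ 1,027.45 → Q = 1,027 pallets
T = Q/D × 365 days = 1,027/73,650 × 365 = 5.090 days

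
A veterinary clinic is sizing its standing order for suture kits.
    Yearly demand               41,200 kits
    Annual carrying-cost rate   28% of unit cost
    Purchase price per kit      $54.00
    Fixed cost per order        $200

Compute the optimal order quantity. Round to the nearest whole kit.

H = i·C = 0.28 × $54 = $15.1200 per kit-year
Optimal lot size Q* = (2 × 41,200 × $200 / $15.12)^½ ≈ 1,044.01

1,044 kits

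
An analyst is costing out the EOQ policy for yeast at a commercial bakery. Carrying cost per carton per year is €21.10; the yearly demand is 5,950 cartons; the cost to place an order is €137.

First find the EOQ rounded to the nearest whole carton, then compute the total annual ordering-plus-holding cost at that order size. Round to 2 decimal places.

€5,865.09

Optimal lot size Q* = (2 × 5,950 × €137 / €21.1)^½ ≈ 277.97 → Q = 278 cartons
Orders/yr = 5,950/278 = 21.403; ordering cost = 21.403 × €137 = €2,932.19
Average inventory = 278/2 = 139; holding cost = 139 × €21.1 = €2,932.90
Total = €2,932.19 + €2,932.90 = €5,865.09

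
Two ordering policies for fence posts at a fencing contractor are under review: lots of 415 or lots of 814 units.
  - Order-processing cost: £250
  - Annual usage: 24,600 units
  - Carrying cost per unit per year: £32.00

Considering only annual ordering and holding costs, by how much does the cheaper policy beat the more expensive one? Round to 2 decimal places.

£879.99

For each Q, cost = (D/Q)·S + (Q/2)·H.
TC(415) = (24,600/415)×250 + (415/2)×32 = £21,459.28
TC(814) = (24,600/814)×250 + (814/2)×32 = £20,579.28
Lots of 814 are cheaper by £879.99.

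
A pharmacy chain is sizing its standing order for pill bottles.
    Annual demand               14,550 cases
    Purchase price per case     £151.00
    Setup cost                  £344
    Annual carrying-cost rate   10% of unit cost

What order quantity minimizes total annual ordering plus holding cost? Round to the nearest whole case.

814 cases

Carrying cost H = £151 × 10% = £15.1000/case/yr
Optimal lot size Q* = (2 × 14,550 × £344 / £15.1)^½ ≈ 814.21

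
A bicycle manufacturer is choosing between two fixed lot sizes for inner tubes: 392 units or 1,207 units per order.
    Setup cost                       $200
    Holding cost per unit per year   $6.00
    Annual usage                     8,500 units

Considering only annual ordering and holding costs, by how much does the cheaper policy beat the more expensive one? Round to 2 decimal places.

$483.28

TC(Q) = (D/Q)S + (Q/2)H
TC(392) = (8,500/392)×200 + (392/2)×6 = $5,512.73
TC(1,207) = (8,500/1,207)×200 + (1,207/2)×6 = $5,029.45
Cheaper: Q = 1,207.  Difference = $483.28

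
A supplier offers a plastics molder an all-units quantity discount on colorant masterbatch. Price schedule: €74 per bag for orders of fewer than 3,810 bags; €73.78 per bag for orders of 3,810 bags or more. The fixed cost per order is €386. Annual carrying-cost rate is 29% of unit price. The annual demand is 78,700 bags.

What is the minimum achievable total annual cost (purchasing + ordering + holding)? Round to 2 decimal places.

H₁ = 29%×€74 = €21.4600;  H₂ = 29%×€73.78 = €21.3962
EOQ₁ = √(2×78,700×386/21.4600) = 1,682.60  (< 3,810, feasible at tier 1)
EOQ₂ = √(2×78,700×386/21.3962) = 1,685.11  (< 3,810 → use Q = 3,810 at tier-2 price)
TC(tier 1 (EOQ₁), Q≈1,682.6) = €5,859,908.62
TC(tier 2, Q≈3,810.0) = €5,855,219.04
Minimum at tier 2: €5,855,219.04

€5,855,219.04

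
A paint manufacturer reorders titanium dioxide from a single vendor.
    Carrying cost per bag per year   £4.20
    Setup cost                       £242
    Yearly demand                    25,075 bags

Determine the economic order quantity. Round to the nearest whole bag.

EOQ = √(2DS/H) = √(2 × 25,075 × 242 / 4.2)
    = √(2,889,595.24) ≈ 1,699.88

1,700 bags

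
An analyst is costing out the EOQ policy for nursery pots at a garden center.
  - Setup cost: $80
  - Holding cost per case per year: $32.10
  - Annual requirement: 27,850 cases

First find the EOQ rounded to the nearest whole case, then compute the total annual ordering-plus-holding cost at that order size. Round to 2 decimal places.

$11,959.84

2DS/H = 2·27,850·80/32.1 = 138,816.20
EOQ = √138,816.20 ≈ 372.58 → Q = 373 cases
Orders/yr = 27,850/373 = 74.665; ordering cost = 74.665 × $80 = $5,973.19
Average inventory = 373/2 = 186.5; holding cost = 186.5 × $32.1 = $5,986.65
Total = $5,973.19 + $5,986.65 = $11,959.84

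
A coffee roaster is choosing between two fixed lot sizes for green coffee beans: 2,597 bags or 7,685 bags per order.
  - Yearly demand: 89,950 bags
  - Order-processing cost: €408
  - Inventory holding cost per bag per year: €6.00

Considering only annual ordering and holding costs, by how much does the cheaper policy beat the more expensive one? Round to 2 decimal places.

€5,907.95

For each Q, cost = (D/Q)·S + (Q/2)·H.
TC(2,597) = (89,950/2,597)×408 + (2,597/2)×6 = €21,922.54
TC(7,685) = (89,950/7,685)×408 + (7,685/2)×6 = €27,830.48
Cheaper: Q = 2,597.  Difference = €5,907.95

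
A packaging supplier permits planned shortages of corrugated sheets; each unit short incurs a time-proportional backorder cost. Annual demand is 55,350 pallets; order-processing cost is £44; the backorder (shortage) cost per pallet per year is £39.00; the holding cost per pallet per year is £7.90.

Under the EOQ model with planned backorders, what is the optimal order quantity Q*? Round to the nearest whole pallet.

861 pallets

Q* = √(2DS/H) · √((H + b)/b)
   = √(2 × 55,350 × 44 / 7.9) · √((7.9 + 39) / 39)
   = 785.211 × 1.0966 ≈ 861.07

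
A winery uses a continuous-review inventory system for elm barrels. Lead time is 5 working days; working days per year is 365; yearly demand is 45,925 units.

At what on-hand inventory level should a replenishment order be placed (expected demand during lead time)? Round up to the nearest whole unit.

Daily demand d = 45,925 / 365 = 125.822 units/day
Demand during lead time = 125.822 × 5 = 629.11
Reorder point = 629.11 → round up

630 units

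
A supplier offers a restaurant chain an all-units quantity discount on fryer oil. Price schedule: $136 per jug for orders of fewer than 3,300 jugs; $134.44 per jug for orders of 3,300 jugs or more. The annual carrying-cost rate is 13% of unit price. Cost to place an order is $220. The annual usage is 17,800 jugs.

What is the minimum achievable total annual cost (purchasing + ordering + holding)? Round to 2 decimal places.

H₁ = 13%×$136 = $17.6800;  H₂ = 13%×$134.44 = $17.4772
EOQ₁ = √(2×17,800×220/17.6800) = 665.57  (< 3,300, feasible at tier 1)
EOQ₂ = √(2×17,800×220/17.4772) = 669.42  (< 3,300 → use Q = 3,300 at tier-2 price)
TC(tier 1 (EOQ₁), Q≈665.6) = $2,432,567.32
TC(tier 2, Q≈3,300.0) = $2,423,056.05
Minimum at tier 2: $2,423,056.05

$2,423,056.05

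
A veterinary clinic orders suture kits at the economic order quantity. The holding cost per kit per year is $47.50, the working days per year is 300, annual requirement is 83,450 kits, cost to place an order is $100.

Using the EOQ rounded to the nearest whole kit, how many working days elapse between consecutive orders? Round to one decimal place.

2DS/H = 2·83,450·100/47.5 = 351,368.42
EOQ = √351,368.42 ≈ 592.76 → Q = 593 kits
T = Q/D × 300 days = 593/83,450 × 300 = 2.132 days

2.1 days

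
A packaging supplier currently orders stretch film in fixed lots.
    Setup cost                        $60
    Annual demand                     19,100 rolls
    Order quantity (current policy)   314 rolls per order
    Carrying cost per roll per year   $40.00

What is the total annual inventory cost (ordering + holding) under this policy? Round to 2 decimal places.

$9,929.68

Annual ordering cost = (D/Q)·S = (19,100/314) × 60 = $3,649.68
Annual holding cost  = (Q/2)·H = (314/2) × 40 = $6,280.00
Total = $3,649.68 + $6,280.00 = $9,929.68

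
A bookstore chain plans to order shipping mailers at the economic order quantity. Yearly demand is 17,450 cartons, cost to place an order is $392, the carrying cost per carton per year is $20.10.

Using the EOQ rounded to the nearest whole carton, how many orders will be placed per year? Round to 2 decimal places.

21.15 orders per year

2DS/H = 2·17,450·392/20.1 = 680,636.82
EOQ = √680,636.82 ≈ 825.01 → Q = 825
N = D/Q = 17,450/825 ≈ 21.152 orders/yr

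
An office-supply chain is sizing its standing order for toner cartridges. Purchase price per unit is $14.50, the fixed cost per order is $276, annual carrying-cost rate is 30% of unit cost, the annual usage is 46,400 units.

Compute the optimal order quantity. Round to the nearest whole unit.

Carrying cost H = $14.5 × 30% = $4.3500/unit/yr
Optimal lot size Q* = (2 × 46,400 × $276 / $4.35)^½ ≈ 2,426.52

2,427 units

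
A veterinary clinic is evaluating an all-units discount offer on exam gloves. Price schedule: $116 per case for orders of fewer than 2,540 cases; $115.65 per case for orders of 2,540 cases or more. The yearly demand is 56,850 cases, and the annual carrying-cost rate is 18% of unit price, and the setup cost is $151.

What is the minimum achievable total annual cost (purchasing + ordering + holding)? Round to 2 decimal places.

H₁ = 18%×$116 = $20.8800;  H₂ = 18%×$115.65 = $20.8170
EOQ₁ = √(2×56,850×151/20.8800) = 906.78  (< 2,540, feasible at tier 1)
EOQ₂ = √(2×56,850×151/20.8170) = 908.15  (< 2,540 → use Q = 2,540 at tier-2 price)
TC(tier 1 (EOQ₁), Q≈906.8) = $6,613,533.63
TC(tier 2, Q≈2,540.0) = $6,604,519.76
Minimum at tier 2: $6,604,519.76

$6,604,519.76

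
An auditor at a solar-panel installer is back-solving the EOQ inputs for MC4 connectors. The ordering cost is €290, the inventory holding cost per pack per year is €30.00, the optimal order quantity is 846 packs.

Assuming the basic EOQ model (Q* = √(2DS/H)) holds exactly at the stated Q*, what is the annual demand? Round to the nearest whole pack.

Since Q* = (2DS/H)^½, squaring gives Q*²·H = 2DS.
D = Q²H / (2S) = 846² × 30 / (2 × 290) = 37,019.79

37,020 packs per year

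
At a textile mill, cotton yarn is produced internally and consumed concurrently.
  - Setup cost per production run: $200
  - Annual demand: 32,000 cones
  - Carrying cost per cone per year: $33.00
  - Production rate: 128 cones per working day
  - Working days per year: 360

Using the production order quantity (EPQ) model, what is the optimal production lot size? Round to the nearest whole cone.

1,127 cones

Daily demand d = 32,000/360 = 88.889; p = 128; 1 − d/p = 0.30556
EPQ = √(2DS / (H(1 − d/p)))
    = √(2 × 32,000 × 200 / (33 × 0.30556)) ≈ 1,126.69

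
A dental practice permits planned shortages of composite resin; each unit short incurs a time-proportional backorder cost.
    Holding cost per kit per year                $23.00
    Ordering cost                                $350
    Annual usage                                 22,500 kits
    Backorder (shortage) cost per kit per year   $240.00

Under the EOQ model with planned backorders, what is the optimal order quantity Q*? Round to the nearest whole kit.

Q* = √(2DS/H) · √((H + b)/b)
   = √(2 × 22,500 × 350 / 23) · √((23 + 240) / 240)
   = 827.516 × 1.0468 ≈ 866.26

866 kits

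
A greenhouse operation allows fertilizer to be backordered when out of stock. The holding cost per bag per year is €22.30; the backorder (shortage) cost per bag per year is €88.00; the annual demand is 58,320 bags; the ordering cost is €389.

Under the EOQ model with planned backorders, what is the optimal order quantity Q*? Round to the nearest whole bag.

1,597 bags

Basic EOQ = √(2·58,320·389/22.3) = 1,426.416
Backorder adjustment √((H+b)/b) = √((22.3+88)/88) = 1.1196
Q* = 1,426.416 × 1.1196 ≈ 1,596.95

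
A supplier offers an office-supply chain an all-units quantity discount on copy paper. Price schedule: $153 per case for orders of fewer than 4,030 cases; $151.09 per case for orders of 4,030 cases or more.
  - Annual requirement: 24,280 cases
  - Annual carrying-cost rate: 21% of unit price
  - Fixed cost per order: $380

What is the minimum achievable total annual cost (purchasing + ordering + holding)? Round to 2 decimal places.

$3,734,688.36

H₁ = 21%×$153 = $32.1300;  H₂ = 21%×$151.09 = $31.7289
EOQ₁ = √(2×24,280×380/32.1300) = 757.84  (< 4,030, feasible at tier 1)
EOQ₂ = √(2×24,280×380/31.7289) = 762.61  (< 4,030 → use Q = 4,030 at tier-2 price)
TC(tier 1 (EOQ₁), Q≈757.8) = $3,739,189.30
TC(tier 2, Q≈4,030.0) = $3,734,688.36
Minimum at tier 2: $3,734,688.36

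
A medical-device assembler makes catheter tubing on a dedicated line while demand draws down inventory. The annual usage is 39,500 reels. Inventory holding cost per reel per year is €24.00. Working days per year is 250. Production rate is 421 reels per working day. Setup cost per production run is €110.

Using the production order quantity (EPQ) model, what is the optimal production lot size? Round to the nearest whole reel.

Daily demand d = 39,500/250 = 158.000; p = 421; 1 − d/p = 0.62470
EPQ = √(2DS / (H(1 − d/p)))
    = √(2 × 39,500 × 110 / (24 × 0.62470)) ≈ 761.32

761 reels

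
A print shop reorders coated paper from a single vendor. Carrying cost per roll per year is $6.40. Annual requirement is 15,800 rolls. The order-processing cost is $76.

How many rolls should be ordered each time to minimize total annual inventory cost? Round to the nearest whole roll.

613 rolls

EOQ = √(2DS/H) = √(2 × 15,800 × 76 / 6.4)
    = √(375,250.00) ≈ 612.58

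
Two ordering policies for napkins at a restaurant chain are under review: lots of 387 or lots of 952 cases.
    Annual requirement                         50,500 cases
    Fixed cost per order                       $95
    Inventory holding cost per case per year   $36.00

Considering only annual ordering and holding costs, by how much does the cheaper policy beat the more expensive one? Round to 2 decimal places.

For each Q, cost = (D/Q)·S + (Q/2)·H.
TC(387) = (50,500/387)×95 + (387/2)×36 = $19,362.64
TC(952) = (50,500/952)×95 + (952/2)×36 = $22,175.39
Lots of 387 are cheaper by $2,812.75.

$2,812.75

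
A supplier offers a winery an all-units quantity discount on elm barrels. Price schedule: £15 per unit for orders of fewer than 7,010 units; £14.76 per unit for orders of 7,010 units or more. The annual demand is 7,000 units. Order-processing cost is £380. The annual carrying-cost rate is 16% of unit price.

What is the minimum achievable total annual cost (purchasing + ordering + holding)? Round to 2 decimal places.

£108,573.23

H₁ = 16%×£15 = £2.4000;  H₂ = 16%×£14.76 = £2.3616
EOQ₁ = √(2×7,000×380/2.4000) = 1,488.85  (< 7,010, feasible at tier 1)
EOQ₂ = √(2×7,000×380/2.3616) = 1,500.90  (< 7,010 → use Q = 7,010 at tier-2 price)
TC(tier 1 (EOQ₁), Q≈1,488.8) = £108,573.23
TC(tier 2, Q≈7,010.0) = £111,976.87
Minimum at tier 1 (EOQ₁): £108,573.23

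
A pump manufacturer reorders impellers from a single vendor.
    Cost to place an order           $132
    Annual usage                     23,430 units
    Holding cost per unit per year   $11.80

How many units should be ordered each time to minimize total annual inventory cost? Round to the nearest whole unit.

724 units

2DS/H = 2·23,430·132/11.8 = 524,196.61
EOQ = √524,196.61 ≈ 724.01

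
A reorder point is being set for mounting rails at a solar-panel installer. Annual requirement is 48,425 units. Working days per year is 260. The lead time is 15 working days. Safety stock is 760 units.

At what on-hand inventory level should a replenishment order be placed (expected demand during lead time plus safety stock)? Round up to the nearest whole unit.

3,554 units

Daily demand d = 48,425 / 260 = 186.250 units/day
Demand during lead time = 186.250 × 15 = 2,793.75
Reorder point = 2,793.75 + 760 = 3,553.75 → round up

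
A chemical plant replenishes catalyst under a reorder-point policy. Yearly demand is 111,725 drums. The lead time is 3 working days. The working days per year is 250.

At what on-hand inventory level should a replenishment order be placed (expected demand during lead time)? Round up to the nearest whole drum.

Daily demand d = 111,725 / 250 = 446.900 drums/day
Demand during lead time = 446.900 × 3 = 1,340.70
Reorder point = 1,340.70 → round up

1,341 drums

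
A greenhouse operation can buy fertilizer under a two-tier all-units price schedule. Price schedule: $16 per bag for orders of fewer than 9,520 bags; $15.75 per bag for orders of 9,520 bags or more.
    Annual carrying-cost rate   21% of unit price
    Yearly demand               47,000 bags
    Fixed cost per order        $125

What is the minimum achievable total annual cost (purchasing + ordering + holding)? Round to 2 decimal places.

$756,610.82

H₁ = 21%×$16 = $3.3600;  H₂ = 21%×$15.75 = $3.3075
EOQ₁ = √(2×47,000×125/3.3600) = 1,870.03  (< 9,520, feasible at tier 1)
EOQ₂ = √(2×47,000×125/3.3075) = 1,884.82  (< 9,520 → use Q = 9,520 at tier-2 price)
TC(tier 1 (EOQ₁), Q≈1,870.0) = $758,283.31
TC(tier 2, Q≈9,520.0) = $756,610.82
Minimum at tier 2: $756,610.82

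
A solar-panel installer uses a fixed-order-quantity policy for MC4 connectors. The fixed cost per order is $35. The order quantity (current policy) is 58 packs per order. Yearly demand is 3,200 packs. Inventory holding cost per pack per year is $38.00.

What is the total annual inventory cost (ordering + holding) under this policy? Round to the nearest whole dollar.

Ordering: D/Q × S = 3,200/58 × $35 = $1,931.03
Holding:  Q/2 × H = 58/2 × $38 = $1,102.00
Total = $1,931.03 + $1,102.00 = $3,033.03

$3,033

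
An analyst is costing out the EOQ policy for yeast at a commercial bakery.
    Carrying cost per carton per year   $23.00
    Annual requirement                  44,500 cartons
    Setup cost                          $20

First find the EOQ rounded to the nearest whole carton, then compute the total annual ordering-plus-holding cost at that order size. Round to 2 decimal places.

EOQ = √(2DS/H) = √(2 × 44,500 × 20 / 23)
    = √(77,391.30) ≈ 278.19 → Q = 278 cartons
Ordering: D/Q × S = 44,500/278 × $20 = $3,201.44
Holding:  Q/2 × H = 278/2 × $23 = $3,197.00
Total = $3,201.44 + $3,197.00 = $6,398.44

$6,398.44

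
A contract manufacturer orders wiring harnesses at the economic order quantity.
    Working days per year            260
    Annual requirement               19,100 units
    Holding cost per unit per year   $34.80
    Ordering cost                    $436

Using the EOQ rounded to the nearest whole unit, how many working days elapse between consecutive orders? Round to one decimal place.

9.4 days

Optimal lot size Q* = (2 × 19,100 × $436 / $34.8)^½ ≈ 691.81 → Q = 692 units
T = Q/D × 260 days = 692/19,100 × 260 = 9.420 days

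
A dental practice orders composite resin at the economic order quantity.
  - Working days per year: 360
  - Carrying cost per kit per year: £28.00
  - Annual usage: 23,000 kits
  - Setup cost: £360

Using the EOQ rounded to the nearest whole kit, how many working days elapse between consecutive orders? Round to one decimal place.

2DS/H = 2·23,000·360/28 = 591,428.57
EOQ = √591,428.57 ≈ 769.04 → Q = 769 kits
T = Q/D × 360 days = 769/23,000 × 360 = 12.037 days

12.0 days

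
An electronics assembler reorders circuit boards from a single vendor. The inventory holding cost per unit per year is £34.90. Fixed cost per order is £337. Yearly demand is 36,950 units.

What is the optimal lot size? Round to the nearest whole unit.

Optimal lot size Q* = (2 × 36,950 × £337 / £34.9)^½ ≈ 844.74

845 units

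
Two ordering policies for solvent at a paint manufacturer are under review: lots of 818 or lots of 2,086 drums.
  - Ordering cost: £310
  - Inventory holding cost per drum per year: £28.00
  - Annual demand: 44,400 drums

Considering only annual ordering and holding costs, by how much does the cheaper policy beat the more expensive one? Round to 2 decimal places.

£7,523.87

Annual cost at Q: ordering D·S/Q plus holding Q·H/2.
TC(818) = (44,400/818)×310 + (818/2)×28 = £28,278.41
TC(2,086) = (44,400/2,086)×310 + (2,086/2)×28 = £35,802.27
Cheaper: Q = 818.  Difference = £7,523.87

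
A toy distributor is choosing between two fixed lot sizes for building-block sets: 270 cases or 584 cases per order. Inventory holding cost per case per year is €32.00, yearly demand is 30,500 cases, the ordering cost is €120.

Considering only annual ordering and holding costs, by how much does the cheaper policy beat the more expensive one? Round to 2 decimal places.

TC(Q) = (D/Q)S + (Q/2)H
TC(270) = (30,500/270)×120 + (270/2)×32 = €17,875.56
TC(584) = (30,500/584)×120 + (584/2)×32 = €15,611.12
|ΔTC| = |€17,875.56 − €15,611.12| = €2,264.43

€2,264.43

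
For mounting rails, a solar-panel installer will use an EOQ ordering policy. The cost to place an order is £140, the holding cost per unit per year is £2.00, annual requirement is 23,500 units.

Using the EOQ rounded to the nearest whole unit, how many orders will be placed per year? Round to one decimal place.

Optimal lot size Q* = (2 × 23,500 × £140 / £2)^½ ≈ 1,813.84 → Q = 1,814
Orders per year = D/Q = 23,500 / 1,814 = 12.955

13.0 orders per year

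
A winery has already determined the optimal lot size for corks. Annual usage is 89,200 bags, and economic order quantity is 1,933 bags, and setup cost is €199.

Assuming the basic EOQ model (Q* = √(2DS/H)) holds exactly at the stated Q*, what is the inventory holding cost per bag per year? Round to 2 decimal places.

EOQ relation: Q² = 2DS/H, so rearrange for the unknown.
H = 2DS / Q² = 2 × 89,200 × 199 / 1,933² = 9.5013

€9.50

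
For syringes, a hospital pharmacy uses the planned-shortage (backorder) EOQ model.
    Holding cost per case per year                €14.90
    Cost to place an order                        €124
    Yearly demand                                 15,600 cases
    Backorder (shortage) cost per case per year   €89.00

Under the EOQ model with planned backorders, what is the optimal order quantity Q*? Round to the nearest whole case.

Q* = √(2DS/H) · √((H + b)/b)
   = √(2 × 15,600 × 124 / 14.9) · √((14.9 + 89) / 89)
   = 509.560 × 1.0805 ≈ 550.56

551 cases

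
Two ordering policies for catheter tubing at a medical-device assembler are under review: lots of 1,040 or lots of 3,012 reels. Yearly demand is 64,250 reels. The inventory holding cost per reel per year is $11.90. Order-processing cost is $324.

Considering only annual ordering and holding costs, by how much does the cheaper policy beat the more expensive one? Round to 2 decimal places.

$1,371.59

For each Q, cost = (D/Q)·S + (Q/2)·H.
TC(1,040) = (64,250/1,040)×324 + (1,040/2)×11.9 = $26,204.35
TC(3,012) = (64,250/3,012)×324 + (3,012/2)×11.9 = $24,832.75
Lots of 3,012 are cheaper by $1,371.59.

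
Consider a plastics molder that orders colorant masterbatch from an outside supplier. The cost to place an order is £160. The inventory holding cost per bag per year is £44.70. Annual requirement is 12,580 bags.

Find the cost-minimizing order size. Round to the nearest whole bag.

Q* = √(2·D·S / H) = √(2·12,580·160 / 44.7) = √90,058.2 ≈ 300.10

300 bags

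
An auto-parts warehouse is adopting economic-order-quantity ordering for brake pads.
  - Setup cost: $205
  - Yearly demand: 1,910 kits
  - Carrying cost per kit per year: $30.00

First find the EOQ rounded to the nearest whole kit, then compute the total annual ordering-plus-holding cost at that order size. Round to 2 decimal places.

2DS/H = 2·1,910·205/30 = 26,103.33
EOQ = √26,103.33 ≈ 161.57 → Q = 162 kits
Orders/yr = 1,910/162 = 11.790; ordering cost = 11.790 × $205 = $2,416.98
Average inventory = 162/2 = 81; holding cost = 81 × $30 = $2,430.00
Total = $2,416.98 + $2,430.00 = $4,846.98

$4,846.98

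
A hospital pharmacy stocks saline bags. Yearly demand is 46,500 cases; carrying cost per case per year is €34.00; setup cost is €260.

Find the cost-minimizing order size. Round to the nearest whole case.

Optimal lot size Q* = (2 × 46,500 × €260 / €34)^½ ≈ 843.31

843 cases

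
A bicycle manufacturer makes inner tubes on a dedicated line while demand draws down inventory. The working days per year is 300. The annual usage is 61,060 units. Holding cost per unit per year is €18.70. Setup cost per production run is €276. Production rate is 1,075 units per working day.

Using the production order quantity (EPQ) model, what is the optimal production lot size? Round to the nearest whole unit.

1,491 units

d = 61,060/300 = 203.5333 units/day;  effective holding cost H(1 − d/p) = 18.7·(1 − 203.5333/1075) = 15.15947
Q* = √(2DS / H_eff) = √(2·61,060·276 / 15.15947) ≈ 1,491.10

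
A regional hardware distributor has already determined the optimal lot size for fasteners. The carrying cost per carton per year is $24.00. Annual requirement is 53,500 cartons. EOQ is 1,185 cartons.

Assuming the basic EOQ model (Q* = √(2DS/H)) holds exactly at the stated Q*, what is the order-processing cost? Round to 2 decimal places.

EOQ relation: Q² = 2DS/H, so rearrange for the unknown.
S = Q²H / (2D) = 1,185² × 24 / (2 × 53,500) = 314.9664

$314.97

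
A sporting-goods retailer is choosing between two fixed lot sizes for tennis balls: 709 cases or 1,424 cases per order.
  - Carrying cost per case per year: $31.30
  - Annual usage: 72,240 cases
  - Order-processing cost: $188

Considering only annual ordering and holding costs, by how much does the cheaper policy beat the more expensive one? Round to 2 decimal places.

$1,571.74

Annual cost at Q: ordering D·S/Q plus holding Q·H/2.
TC(709) = (72,240/709)×188 + (709/2)×31.3 = $30,251.17
TC(1,424) = (72,240/1,424)×188 + (1,424/2)×31.3 = $31,822.90
Cheaper: Q = 709.  Difference = $1,571.74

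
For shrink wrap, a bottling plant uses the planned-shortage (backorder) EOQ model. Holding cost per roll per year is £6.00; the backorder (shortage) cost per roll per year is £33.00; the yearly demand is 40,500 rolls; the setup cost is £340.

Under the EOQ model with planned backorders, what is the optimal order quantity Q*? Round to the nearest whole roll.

2,329 rolls

Q* = √(2DS/H) · √((H + b)/b)
   = √(2 × 40,500 × 340 / 6) · √((6 + 33) / 33)
   = 2,142.429 × 1.0871 ≈ 2,329.07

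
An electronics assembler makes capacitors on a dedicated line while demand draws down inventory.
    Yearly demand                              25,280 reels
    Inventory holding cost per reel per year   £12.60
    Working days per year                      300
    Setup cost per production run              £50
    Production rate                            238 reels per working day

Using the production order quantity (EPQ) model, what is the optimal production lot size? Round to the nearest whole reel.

d = 25,280/300 = 84.2667 reels/day;  effective holding cost H(1 − d/p) = 12.6·(1 − 84.2667/238) = 8.13882
Q* = √(2DS / H_eff) = √(2·25,280·50 / 8.13882) ≈ 557.32

557 reels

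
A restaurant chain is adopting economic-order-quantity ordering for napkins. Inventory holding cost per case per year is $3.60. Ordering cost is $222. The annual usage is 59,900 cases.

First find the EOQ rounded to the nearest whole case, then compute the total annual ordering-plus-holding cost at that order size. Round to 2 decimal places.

$9,784.89

Optimal lot size Q* = (2 × 59,900 × $222 / $3.6)^½ ≈ 2,718.03 → Q = 2,718 cases
Annual ordering cost = (D/Q)·S = (59,900/2,718) × 222 = $4,892.49
Annual holding cost  = (Q/2)·H = (2,718/2) × 3.6 = $4,892.40
Total = $4,892.49 + $4,892.40 = $9,784.89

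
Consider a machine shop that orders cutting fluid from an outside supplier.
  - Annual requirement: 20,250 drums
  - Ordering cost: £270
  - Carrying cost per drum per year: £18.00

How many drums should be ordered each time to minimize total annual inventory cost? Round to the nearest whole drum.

779 drums

Q* = √(2·D·S / H) = √(2·20,250·270 / 18) = √607,500.0 ≈ 779.42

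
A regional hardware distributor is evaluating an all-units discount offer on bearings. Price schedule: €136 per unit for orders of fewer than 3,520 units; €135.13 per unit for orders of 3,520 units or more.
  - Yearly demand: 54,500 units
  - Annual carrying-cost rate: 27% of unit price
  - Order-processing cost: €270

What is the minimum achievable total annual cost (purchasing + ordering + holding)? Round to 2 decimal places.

€7,432,979.17

H₁ = 27%×€136 = €36.7200;  H₂ = 27%×€135.13 = €36.4851
EOQ₁ = √(2×54,500×270/36.7200) = 895.25  (< 3,520, feasible at tier 1)
EOQ₂ = √(2×54,500×270/36.4851) = 898.13  (< 3,520 → use Q = 3,520 at tier-2 price)
TC(tier 1 (EOQ₁), Q≈895.2) = €7,444,873.54
TC(tier 2, Q≈3,520.0) = €7,432,979.17
Minimum at tier 2: €7,432,979.17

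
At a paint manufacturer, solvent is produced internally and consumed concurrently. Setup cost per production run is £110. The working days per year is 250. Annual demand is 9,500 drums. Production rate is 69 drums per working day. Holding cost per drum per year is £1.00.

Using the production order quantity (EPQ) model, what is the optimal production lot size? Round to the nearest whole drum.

2,157 drums

Daily demand d = 9,500/250 = 38.000; p = 69; 1 − d/p = 0.44928
EPQ = √(2DS / (H(1 − d/p)))
    = √(2 × 9,500 × 110 / (1 × 0.44928)) ≈ 2,156.83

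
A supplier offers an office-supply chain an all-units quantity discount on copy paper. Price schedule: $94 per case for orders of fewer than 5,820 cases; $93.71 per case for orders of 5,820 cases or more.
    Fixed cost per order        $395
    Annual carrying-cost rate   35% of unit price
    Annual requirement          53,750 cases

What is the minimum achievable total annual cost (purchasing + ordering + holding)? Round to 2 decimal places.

$5,089,876.68

H₁ = 35%×$94 = $32.9000;  H₂ = 35%×$93.71 = $32.7985
EOQ₁ = √(2×53,750×395/32.9000) = 1,136.07  (< 5,820, feasible at tier 1)
EOQ₂ = √(2×53,750×395/32.7985) = 1,137.83  (< 5,820 → use Q = 5,820 at tier-2 price)
TC(tier 1 (EOQ₁), Q≈1,136.1) = $5,089,876.68
TC(tier 2, Q≈5,820.0) = $5,136,004.12
Minimum at tier 1 (EOQ₁): $5,089,876.68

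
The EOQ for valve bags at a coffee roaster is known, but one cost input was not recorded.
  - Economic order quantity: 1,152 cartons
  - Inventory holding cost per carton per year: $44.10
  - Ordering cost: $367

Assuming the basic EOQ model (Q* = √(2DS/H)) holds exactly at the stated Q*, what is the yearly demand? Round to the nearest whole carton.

79,735 cartons per year

Since Q* = (2DS/H)^½, squaring gives Q*²·H = 2DS.
D = Q²H / (2S) = 1,152² × 44.1 / (2 × 367) = 79,734.72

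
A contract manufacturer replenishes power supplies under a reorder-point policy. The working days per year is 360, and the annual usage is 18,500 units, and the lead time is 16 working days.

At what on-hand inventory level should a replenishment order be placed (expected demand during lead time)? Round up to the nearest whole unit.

Daily demand d = 18,500 / 360 = 51.389 units/day
Demand during lead time = 51.389 × 16 = 822.22
Reorder point = 822.22 → round up

823 units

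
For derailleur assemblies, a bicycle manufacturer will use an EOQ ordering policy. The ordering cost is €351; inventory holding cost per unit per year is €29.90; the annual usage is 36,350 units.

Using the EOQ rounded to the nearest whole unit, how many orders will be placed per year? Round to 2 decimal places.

2DS/H = 2·36,350·351/29.9 = 853,434.78
EOQ = √853,434.78 ≈ 923.82 → Q = 924
N = D/Q = 36,350/924 ≈ 39.340 orders/yr

39.34 orders per year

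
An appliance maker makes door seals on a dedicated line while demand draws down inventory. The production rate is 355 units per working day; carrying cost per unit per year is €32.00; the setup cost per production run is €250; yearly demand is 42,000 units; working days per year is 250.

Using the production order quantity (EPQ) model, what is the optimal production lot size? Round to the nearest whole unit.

d = 42,000/250 = 168.0000 units/day;  effective holding cost H(1 − d/p) = 32·(1 − 168.0000/355) = 16.85634
Q* = √(2DS / H_eff) = √(2·42,000·250 / 16.85634) ≈ 1,116.16

1,116 units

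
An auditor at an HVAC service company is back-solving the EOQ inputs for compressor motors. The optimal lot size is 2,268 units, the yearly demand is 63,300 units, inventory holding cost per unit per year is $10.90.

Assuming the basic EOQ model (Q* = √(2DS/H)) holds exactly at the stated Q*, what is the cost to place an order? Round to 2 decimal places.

Since Q* = (2DS/H)^½, squaring gives Q*²·H = 2DS.
S = Q²H / (2D) = 2,268² × 10.9 / (2 × 63,300) = 442.8727

$442.87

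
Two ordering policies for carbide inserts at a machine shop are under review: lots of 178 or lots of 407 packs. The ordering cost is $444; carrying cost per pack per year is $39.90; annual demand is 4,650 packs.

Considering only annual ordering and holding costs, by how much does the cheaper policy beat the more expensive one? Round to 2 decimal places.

$1,957.60

TC(Q) = (D/Q)S + (Q/2)H
TC(178) = (4,650/178)×444 + (178/2)×39.9 = $15,149.98
TC(407) = (4,650/407)×444 + (407/2)×39.9 = $13,192.38
Lots of 407 are cheaper by $1,957.60.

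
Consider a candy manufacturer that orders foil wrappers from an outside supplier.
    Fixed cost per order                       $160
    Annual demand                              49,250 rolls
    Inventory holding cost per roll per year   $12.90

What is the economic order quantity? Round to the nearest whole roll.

2DS/H = 2·49,250·160/12.9 = 1,221,705.43
EOQ = √1,221,705.43 ≈ 1,105.31

1,105 rolls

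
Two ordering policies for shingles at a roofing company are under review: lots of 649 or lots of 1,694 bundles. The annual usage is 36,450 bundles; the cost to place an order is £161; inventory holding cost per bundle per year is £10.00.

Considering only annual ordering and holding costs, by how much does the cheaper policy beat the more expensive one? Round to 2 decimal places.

TC(Q) = (D/Q)S + (Q/2)H
TC(649) = (36,450/649)×161 + (649/2)×10 = £12,287.30
TC(1,694) = (36,450/1,694)×161 + (1,694/2)×10 = £11,934.26
|ΔTC| = |£12,287.30 − £11,934.26| = £353.04

£353.04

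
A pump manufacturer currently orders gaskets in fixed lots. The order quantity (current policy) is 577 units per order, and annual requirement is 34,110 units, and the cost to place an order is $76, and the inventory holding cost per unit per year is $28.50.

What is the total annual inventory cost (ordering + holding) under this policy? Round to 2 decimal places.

$12,715.07

Orders/yr = 34,110/577 = 59.116; ordering cost = 59.116 × $76 = $4,492.82
Average inventory = 577/2 = 288.5; holding cost = 288.5 × $28.5 = $8,222.25
Total = $4,492.82 + $8,222.25 = $12,715.07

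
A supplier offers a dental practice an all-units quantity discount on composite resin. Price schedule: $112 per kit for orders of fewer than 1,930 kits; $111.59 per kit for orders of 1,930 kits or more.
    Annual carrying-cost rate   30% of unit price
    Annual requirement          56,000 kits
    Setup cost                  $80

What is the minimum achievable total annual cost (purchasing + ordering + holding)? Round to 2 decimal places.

H₁ = 30%×$112 = $33.6000;  H₂ = 30%×$111.59 = $33.4770
EOQ₁ = √(2×56,000×80/33.6000) = 516.40  (< 1,930, feasible at tier 1)
EOQ₂ = √(2×56,000×80/33.4770) = 517.35  (< 1,930 → use Q = 1,930 at tier-2 price)
TC(tier 1 (EOQ₁), Q≈516.4) = $6,289,350.97
TC(tier 2, Q≈1,930.0) = $6,283,666.55
Minimum at tier 2: $6,283,666.55

$6,283,666.55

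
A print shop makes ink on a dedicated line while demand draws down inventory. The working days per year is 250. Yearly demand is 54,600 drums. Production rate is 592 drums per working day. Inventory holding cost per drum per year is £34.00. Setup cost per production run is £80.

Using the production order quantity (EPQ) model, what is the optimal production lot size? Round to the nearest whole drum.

638 drums

Daily demand d = 54,600/250 = 218.400; p = 592; 1 − d/p = 0.63108
EPQ = √(2DS / (H(1 − d/p)))
    = √(2 × 54,600 × 80 / (34 × 0.63108)) ≈ 638.08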